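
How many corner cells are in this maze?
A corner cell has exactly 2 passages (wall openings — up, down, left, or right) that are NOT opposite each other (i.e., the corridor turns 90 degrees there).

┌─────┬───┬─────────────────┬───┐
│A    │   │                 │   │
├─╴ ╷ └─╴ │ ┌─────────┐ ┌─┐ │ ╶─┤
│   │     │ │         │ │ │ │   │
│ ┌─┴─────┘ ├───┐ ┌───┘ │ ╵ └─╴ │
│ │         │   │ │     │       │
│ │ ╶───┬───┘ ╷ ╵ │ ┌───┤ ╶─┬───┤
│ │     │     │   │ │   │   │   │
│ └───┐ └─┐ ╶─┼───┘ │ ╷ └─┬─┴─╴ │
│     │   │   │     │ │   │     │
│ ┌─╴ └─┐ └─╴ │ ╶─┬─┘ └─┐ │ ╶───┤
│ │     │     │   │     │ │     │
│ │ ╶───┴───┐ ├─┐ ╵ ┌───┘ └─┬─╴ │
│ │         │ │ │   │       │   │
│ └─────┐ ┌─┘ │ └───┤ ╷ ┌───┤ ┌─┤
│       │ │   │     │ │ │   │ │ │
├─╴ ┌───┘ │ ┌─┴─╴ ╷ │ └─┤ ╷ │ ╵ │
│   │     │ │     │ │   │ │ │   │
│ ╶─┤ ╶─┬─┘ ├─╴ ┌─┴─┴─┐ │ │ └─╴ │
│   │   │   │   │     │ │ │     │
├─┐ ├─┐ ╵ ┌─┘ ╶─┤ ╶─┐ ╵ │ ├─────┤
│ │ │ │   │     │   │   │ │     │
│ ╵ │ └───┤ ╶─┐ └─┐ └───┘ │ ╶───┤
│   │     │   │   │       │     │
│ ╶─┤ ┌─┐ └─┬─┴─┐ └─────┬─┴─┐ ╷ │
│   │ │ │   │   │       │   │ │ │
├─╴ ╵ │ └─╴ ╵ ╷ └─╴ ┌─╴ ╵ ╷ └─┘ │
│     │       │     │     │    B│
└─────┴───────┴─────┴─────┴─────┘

Counting corner cells (2 non-opposite passages):
Total corners: 114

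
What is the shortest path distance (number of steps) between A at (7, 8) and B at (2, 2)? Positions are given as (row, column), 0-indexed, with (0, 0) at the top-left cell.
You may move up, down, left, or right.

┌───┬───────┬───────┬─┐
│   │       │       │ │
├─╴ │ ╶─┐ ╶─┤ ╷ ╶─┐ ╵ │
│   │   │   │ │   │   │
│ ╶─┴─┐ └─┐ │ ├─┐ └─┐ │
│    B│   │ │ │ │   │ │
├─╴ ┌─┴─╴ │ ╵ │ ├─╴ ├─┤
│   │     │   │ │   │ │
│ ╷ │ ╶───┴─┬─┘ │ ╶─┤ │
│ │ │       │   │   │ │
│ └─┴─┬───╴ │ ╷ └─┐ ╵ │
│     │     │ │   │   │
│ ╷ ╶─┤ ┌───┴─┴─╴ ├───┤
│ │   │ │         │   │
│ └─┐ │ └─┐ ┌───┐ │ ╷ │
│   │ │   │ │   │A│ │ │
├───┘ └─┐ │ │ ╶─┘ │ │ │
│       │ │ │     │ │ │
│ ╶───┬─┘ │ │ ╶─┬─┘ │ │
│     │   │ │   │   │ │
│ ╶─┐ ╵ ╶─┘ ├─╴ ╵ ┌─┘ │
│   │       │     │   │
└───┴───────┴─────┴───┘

Finding path from (7, 8) to (2, 2):
Path: (7,8) → (6,8) → (6,7) → (6,6) → (6,5) → (7,5) → (8,5) → (9,5) → (10,5) → (10,4) → (10,3) → (10,2) → (9,2) → (9,1) → (9,0) → (8,0) → (8,1) → (8,2) → (7,2) → (6,2) → (6,1) → (5,1) → (5,0) → (4,0) → (3,0) → (3,1) → (2,1) → (2,2)
Distance: 27 steps

Solution:

┌───┬───────┬───────┬─┐
│   │       │       │ │
├─╴ │ ╶─┐ ╶─┤ ╷ ╶─┐ ╵ │
│   │   │   │ │   │   │
│ ╶─┴─┐ └─┐ │ ├─┐ └─┐ │
│  ↱ B│   │ │ │ │   │ │
├─╴ ┌─┴─╴ │ ╵ │ ├─╴ ├─┤
│↱ ↑│     │   │ │   │ │
│ ╷ │ ╶───┴─┬─┘ │ ╶─┤ │
│↑│ │       │   │   │ │
│ └─┴─┬───╴ │ ╷ └─┐ ╵ │
│↑ ↰  │     │ │   │   │
│ ╷ ╶─┤ ┌───┴─┴─╴ ├───┤
│ │↑ ↰│ │  ↓ ← ← ↰│   │
│ └─┐ │ └─┐ ┌───┐ │ ╷ │
│   │↑│   │↓│   │A│ │ │
├───┘ └─┐ │ │ ╶─┘ │ │ │
│↱ → ↑  │ │↓│     │ │ │
│ ╶───┬─┘ │ │ ╶─┬─┘ │ │
│↑ ← ↰│   │↓│   │   │ │
│ ╶─┐ ╵ ╶─┘ ├─╴ ╵ ┌─┘ │
│   │↑ ← ← ↲│     │   │
└───┴───────┴─────┴───┘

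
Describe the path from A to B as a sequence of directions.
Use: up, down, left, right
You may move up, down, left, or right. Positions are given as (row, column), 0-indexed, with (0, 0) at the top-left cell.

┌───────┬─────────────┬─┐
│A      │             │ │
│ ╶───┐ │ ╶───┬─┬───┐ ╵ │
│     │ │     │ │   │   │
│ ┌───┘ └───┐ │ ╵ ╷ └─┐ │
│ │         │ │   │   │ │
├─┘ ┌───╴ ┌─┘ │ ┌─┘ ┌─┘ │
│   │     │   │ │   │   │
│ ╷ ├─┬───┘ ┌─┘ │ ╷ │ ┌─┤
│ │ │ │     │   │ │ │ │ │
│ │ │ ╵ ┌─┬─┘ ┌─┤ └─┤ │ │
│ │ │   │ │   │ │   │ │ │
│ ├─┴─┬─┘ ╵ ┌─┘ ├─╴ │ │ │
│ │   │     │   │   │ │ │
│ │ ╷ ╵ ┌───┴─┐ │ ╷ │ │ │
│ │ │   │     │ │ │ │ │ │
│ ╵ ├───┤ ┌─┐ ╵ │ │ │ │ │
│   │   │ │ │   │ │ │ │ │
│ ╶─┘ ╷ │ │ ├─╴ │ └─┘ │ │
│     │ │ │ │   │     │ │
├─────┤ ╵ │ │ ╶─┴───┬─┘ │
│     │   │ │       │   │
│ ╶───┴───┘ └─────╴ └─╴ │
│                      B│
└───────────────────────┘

Finding the path and converting it to directions:
Path through cells: (0,0) → (0,1) → (0,2) → (0,3) → (1,3) → (2,3) → (2,2) → (2,1) → (3,1) → (3,0) → (4,0) → (5,0) → (6,0) → (7,0) → (8,0) → (9,0) → (9,1) → (9,2) → (8,2) → (8,3) → (9,3) → (10,3) → (10,4) → (9,4) → (8,4) → (7,4) → (7,5) → (7,6) → (8,6) → (8,7) → (9,7) → (9,6) → (10,6) → (10,7) → (10,8) → (10,9) → (11,9) → (11,10) → (11,11)
Directions: right, right, right, down, down, left, left, down, left, down, down, down, down, down, down, right, right, up, right, down, down, right, up, up, up, right, right, down, right, down, left, down, right, right, right, down, right, right

Solution:

┌───────┬─────────────┬─┐
│A → → ↓│             │ │
│ ╶───┐ │ ╶───┬─┬───┐ ╵ │
│     │↓│     │ │   │   │
│ ┌───┘ └───┐ │ ╵ ╷ └─┐ │
│ │↓ ← ↲    │ │   │   │ │
├─┘ ┌───╴ ┌─┘ │ ┌─┘ ┌─┘ │
│↓ ↲│     │   │ │   │   │
│ ╷ ├─┬───┘ ┌─┘ │ ╷ │ ┌─┤
│↓│ │ │     │   │ │ │ │ │
│ │ │ ╵ ┌─┬─┘ ┌─┤ └─┤ │ │
│↓│ │   │ │   │ │   │ │ │
│ ├─┴─┬─┘ ╵ ┌─┘ ├─╴ │ │ │
│↓│   │     │   │   │ │ │
│ │ ╷ ╵ ┌───┴─┐ │ ╷ │ │ │
│↓│ │   │↱ → ↓│ │ │ │ │ │
│ ╵ ├───┤ ┌─┐ ╵ │ │ │ │ │
│↓  │↱ ↓│↑│ │↳ ↓│ │ │ │ │
│ ╶─┘ ╷ │ │ ├─╴ │ └─┘ │ │
│↳ → ↑│↓│↑│ │↓ ↲│     │ │
├─────┤ ╵ │ │ ╶─┴───┬─┘ │
│     │↳ ↑│ │↳ → → ↓│   │
│ ╶───┴───┘ └─────╴ └─╴ │
│                  ↳ → B│
└───────────────────────┘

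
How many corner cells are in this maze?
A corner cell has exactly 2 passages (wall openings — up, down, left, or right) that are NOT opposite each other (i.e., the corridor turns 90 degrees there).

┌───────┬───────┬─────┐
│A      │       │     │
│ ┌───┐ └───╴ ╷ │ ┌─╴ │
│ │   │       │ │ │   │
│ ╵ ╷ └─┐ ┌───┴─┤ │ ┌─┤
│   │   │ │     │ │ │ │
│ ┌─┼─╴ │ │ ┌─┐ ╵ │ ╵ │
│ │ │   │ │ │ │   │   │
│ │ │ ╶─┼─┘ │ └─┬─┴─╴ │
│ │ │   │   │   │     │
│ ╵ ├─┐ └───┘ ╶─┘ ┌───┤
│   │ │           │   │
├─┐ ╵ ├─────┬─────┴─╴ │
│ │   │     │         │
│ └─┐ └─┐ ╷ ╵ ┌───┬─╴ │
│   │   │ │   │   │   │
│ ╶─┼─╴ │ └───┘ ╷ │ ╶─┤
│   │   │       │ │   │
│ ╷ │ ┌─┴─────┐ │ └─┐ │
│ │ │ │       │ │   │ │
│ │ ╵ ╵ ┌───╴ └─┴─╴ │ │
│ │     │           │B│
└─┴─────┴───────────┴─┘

Counting corner cells (2 non-opposite passages):
Total corners: 54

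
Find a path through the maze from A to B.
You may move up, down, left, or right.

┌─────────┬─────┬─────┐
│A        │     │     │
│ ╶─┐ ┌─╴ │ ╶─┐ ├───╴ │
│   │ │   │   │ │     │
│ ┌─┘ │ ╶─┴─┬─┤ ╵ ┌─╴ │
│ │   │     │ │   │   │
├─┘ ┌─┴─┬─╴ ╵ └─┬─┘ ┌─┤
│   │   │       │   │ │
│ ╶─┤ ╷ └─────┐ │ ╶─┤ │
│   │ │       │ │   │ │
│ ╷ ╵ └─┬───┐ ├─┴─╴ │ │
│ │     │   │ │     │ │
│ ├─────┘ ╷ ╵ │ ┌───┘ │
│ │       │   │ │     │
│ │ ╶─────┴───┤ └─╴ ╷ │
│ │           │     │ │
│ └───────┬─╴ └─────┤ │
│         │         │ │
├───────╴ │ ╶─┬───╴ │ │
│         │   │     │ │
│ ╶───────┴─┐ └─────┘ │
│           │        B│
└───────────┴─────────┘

Finding the shortest path through the maze:
Path length: 42 steps
Directions: right → right → down → down → left → down → left → down → right → down → right → up → up → right → down → right → right → right → down → down → left → up → left → down → left → left → left → down → right → right → right → right → right → down → left → down → right → down → right → right → right → right

Solution:

┌─────────┬─────┬─────┐
│A → ↓    │     │     │
│ ╶─┐ ┌─╴ │ ╶─┐ ├───╴ │
│   │↓│   │   │ │     │
│ ┌─┘ │ ╶─┴─┬─┤ ╵ ┌─╴ │
│ │↓ ↲│     │ │   │   │
├─┘ ┌─┴─┬─╴ ╵ └─┬─┘ ┌─┤
│↓ ↲│↱ ↓│       │   │ │
│ ╶─┤ ╷ └─────┐ │ ╶─┤ │
│↳ ↓│↑│↳ → → ↓│ │   │ │
│ ╷ ╵ └─┬───┐ ├─┴─╴ │ │
│ │↳ ↑  │↓ ↰│↓│     │ │
│ ├─────┘ ╷ ╵ │ ┌───┘ │
│ │↓ ← ← ↲│↑ ↲│ │     │
│ │ ╶─────┴───┤ └─╴ ╷ │
│ │↳ → → → → ↓│     │ │
│ └───────┬─╴ └─────┤ │
│         │↓ ↲      │ │
├───────╴ │ ╶─┬───╴ │ │
│         │↳ ↓│     │ │
│ ╶───────┴─┐ └─────┘ │
│           │↳ → → → B│
└───────────┴─────────┘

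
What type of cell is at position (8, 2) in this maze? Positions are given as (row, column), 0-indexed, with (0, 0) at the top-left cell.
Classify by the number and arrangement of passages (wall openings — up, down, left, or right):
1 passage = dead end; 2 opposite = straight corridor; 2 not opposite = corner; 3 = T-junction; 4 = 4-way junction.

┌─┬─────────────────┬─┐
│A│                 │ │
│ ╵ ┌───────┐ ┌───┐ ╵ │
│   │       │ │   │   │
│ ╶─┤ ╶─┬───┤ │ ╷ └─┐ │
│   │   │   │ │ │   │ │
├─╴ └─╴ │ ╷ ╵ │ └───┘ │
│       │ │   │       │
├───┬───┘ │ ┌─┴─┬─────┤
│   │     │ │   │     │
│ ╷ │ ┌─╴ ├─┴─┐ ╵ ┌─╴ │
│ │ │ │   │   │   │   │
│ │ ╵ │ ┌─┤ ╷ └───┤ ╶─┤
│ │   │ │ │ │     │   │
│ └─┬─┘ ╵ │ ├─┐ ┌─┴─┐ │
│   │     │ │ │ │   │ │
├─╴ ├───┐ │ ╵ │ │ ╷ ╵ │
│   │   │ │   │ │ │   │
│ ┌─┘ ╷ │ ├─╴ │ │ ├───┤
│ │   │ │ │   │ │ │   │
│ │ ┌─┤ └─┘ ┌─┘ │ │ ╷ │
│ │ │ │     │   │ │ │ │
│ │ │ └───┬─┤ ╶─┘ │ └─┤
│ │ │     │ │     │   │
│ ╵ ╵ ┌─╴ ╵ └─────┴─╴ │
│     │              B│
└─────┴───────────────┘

Checking cell at (8, 2):
Number of passages: 2
Cell type: corner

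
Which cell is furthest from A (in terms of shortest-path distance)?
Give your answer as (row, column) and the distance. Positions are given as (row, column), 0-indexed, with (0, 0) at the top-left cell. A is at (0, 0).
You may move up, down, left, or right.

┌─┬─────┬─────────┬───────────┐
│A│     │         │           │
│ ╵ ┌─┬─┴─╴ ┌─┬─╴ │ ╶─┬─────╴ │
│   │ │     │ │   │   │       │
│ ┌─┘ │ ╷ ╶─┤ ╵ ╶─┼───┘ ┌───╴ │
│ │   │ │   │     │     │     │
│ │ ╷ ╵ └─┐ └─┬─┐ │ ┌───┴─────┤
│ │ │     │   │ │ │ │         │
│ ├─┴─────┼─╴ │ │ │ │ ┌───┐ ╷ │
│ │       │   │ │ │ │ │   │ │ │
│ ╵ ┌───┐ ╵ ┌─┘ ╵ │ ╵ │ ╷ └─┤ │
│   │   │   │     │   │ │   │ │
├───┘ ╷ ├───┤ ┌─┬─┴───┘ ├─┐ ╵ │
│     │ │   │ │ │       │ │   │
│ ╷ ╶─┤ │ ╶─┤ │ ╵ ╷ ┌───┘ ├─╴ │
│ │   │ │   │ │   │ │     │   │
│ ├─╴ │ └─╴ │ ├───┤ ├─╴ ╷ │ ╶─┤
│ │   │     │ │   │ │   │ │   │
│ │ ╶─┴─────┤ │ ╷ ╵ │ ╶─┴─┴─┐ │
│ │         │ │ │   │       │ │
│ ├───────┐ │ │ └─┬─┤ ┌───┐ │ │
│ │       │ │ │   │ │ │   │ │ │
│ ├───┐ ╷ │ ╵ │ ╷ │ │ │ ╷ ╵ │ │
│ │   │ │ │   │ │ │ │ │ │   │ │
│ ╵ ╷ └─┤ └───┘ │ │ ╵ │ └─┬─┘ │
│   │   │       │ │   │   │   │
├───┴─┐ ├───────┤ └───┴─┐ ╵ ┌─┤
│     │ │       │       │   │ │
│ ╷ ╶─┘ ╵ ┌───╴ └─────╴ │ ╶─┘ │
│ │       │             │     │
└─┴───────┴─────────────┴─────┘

Computing BFS distances from A to all cells:
Furthest cell: (10, 9)
Distance: 129 steps

Path from A to the furthest cell:

┌─┬─────┬─────────┬───────────┐
│A│     │  ↱ → → ↓│           │
│ ╵ ┌─┬─┴─╴ ┌─┬─╴ │ ╶─┬─────╴ │
│↓  │ │  ↱ ↑│ │↓ ↲│   │       │
│ ┌─┘ │ ╷ ╶─┤ ╵ ╶─┼───┘ ┌───╴ │
│↓│   │ │↑ ↰│  ↳ ↓│     │     │
│ │ ╷ ╵ └─┐ └─┬─┐ │ ┌───┴─────┤
│↓│ │     │↑ ↰│ │↓│ │         │
│ ├─┴─────┼─╴ │ │ │ │ ┌───┐ ╷ │
│↓│↱ → → ↓│↱ ↑│ │↓│ │ │↱ ↓│ │ │
│ ╵ ┌───┐ ╵ ┌─┘ ╵ │ ╵ │ ╷ └─┤ │
│↳ ↑│   │↳ ↑│↓ ← ↲│   │↑│↳ ↓│ │
├───┘ ╷ ├───┤ ┌─┬─┴───┘ ├─┐ ╵ │
│↓ ↰  │ │   │↓│ │  ↱ → ↑│ │↳ ↓│
│ ╷ ╶─┤ │ ╶─┤ │ ╵ ╷ ┌───┘ ├─╴ │
│↓│↑ ↰│ │   │↓│   │↑│     │↓ ↲│
│ ├─╴ │ └─╴ │ ├───┤ ├─╴ ╷ │ ╶─┤
│↓│↱ ↑│     │↓│↱ ↓│↑│   │ │↳ ↓│
│ │ ╶─┴─────┤ │ ╷ ╵ │ ╶─┴─┴─┐ │
│↓│↑ ← ← ← ↰│↓│↑│↳ ↑│↓ ← ← ↰│↓│
│ ├───────┐ │ │ └─┬─┤ ┌───┐ │ │
│↓│       │↑│↓│↑ ↰│B│↓│↱ ↓│↑│↓│
│ ├───┐ ╷ │ ╵ │ ╷ │ │ │ ╷ ╵ │ │
│↓│↱ ↓│ │ │↑ ↲│ │↑│↑│↓│↑│↳ ↑│↓│
│ ╵ ╷ └─┤ └───┘ │ │ ╵ │ └─┬─┘ │
│↳ ↑│↳ ↓│       │↑│↑ ↲│↑ ↰│↓ ↲│
├───┴─┐ ├───────┤ └───┴─┐ ╵ ┌─┤
│     │↓│↱ → → ↓│↑ ← ← ↰│↑ ↲│ │
│ ╷ ╶─┘ ╵ ┌───╴ └─────╴ │ ╶─┘ │
│ │    ↳ ↑│    ↳ → → → ↑│     │
└─┴───────┴─────────────┴─────┘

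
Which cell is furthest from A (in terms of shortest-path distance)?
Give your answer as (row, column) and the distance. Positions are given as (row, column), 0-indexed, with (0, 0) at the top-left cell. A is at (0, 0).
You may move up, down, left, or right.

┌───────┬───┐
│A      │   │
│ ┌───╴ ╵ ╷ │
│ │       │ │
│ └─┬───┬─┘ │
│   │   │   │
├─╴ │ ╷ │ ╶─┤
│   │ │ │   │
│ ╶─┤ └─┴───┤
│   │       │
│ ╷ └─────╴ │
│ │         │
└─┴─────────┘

Computing BFS distances from A to all cells:
Furthest cell: (3, 3)
Distance: 20 steps

Path from A to the furthest cell:

┌───────┬───┐
│A      │   │
│ ┌───╴ ╵ ╷ │
│↓│       │ │
│ └─┬───┬─┘ │
│↳ ↓│↱ ↓│   │
├─╴ │ ╷ │ ╶─┤
│↓ ↲│↑│B│   │
│ ╶─┤ └─┴───┤
│↳ ↓│↑ ← ← ↰│
│ ╷ └─────╴ │
│ │↳ → → → ↑│
└─┴─────────┘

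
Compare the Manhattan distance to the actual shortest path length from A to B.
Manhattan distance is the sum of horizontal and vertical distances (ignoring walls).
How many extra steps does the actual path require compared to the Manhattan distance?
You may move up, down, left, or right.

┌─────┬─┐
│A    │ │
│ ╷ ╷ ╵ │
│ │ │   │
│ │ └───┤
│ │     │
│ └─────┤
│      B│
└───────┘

Manhattan distance: |3 - 0| + |3 - 0| = 6
Actual path length: 6
Extra steps: 6 - 6 = 0

Solution:

┌─────┬─┐
│A    │ │
│ ╷ ╷ ╵ │
│↓│ │   │
│ │ └───┤
│↓│     │
│ └─────┤
│↳ → → B│
└───────┘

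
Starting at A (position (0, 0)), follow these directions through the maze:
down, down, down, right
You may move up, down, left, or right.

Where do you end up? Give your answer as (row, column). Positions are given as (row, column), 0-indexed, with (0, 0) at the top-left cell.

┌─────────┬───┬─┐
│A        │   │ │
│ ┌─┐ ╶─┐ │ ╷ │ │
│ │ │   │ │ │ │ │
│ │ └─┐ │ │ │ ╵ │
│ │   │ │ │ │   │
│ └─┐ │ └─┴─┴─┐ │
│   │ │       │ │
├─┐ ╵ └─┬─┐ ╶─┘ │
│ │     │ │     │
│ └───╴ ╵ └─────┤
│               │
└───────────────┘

Following directions step by step:
Start: (0, 0)
  down: (0, 0) → (1, 0)
  down: (1, 0) → (2, 0)
  down: (2, 0) → (3, 0)
  right: (3, 0) → (3, 1)
Final position: (3, 1)

Path taken:

┌─────────┬───┬─┐
│A        │   │ │
│ ┌─┐ ╶─┐ │ ╷ │ │
│↓│ │   │ │ │ │ │
│ │ └─┐ │ │ │ ╵ │
│↓│   │ │ │ │   │
│ └─┐ │ └─┴─┴─┐ │
│↳ B│ │       │ │
├─┐ ╵ └─┬─┐ ╶─┘ │
│ │     │ │     │
│ └───╴ ╵ └─────┤
│               │
└───────────────┘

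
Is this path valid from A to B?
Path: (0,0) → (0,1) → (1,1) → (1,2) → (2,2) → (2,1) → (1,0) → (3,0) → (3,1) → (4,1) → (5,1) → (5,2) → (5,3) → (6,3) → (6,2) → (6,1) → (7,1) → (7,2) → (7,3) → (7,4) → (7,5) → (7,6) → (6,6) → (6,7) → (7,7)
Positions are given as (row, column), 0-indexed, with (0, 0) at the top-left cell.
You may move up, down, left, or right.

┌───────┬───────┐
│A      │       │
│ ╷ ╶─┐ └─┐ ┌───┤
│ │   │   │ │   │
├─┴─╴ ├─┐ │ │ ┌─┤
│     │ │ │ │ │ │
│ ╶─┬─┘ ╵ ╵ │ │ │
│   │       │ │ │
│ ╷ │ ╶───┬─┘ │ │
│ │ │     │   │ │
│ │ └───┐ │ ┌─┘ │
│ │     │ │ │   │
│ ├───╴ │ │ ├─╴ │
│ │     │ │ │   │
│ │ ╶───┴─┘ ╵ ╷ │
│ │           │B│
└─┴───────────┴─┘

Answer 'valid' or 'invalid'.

Checking path validity:
Result: Invalid move at step 6: cannot move from (2, 1) to (1, 0).

invalid

Correct solution:

┌───────┬───────┐
│A ↓    │       │
│ ╷ ╶─┐ └─┐ ┌───┤
│ │↳ ↓│   │ │   │
├─┴─╴ ├─┐ │ │ ┌─┤
│↓ ← ↲│ │ │ │ │ │
│ ╶─┬─┘ ╵ ╵ │ │ │
│↳ ↓│       │ │ │
│ ╷ │ ╶───┬─┘ │ │
│ │↓│     │   │ │
│ │ └───┐ │ ┌─┘ │
│ │↳ → ↓│ │ │   │
│ ├───╴ │ │ ├─╴ │
│ │↓ ← ↲│ │ │↱ ↓│
│ │ ╶───┴─┘ ╵ ╷ │
│ │↳ → → → → ↑│B│
└─┴───────────┴─┘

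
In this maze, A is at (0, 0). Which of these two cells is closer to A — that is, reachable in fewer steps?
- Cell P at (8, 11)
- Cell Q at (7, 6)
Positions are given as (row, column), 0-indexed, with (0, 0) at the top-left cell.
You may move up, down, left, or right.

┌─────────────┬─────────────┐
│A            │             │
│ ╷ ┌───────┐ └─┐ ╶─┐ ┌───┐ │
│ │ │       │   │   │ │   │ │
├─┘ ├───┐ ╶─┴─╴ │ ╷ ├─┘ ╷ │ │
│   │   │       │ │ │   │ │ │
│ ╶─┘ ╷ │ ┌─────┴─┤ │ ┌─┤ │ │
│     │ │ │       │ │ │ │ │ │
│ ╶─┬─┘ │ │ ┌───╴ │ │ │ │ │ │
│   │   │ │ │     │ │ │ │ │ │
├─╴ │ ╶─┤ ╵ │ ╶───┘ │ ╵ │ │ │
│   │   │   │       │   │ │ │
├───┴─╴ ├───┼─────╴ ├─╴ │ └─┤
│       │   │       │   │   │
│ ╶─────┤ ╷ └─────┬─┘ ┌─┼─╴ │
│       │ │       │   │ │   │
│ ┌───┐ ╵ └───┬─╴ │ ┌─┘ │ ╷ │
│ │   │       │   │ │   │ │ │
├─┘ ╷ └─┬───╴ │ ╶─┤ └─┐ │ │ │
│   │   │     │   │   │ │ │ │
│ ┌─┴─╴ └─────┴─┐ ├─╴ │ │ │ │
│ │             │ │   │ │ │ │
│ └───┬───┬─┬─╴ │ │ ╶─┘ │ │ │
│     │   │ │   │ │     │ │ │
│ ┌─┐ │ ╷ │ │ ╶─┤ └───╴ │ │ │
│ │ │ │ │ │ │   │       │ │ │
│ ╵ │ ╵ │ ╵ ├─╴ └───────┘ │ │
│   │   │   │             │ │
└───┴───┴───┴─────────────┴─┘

Shortest path A → P at (8, 11): 45 steps
Shortest path A → Q at (7, 6): 29 steps

Q is closer (29 steps vs 45 steps).

Path to P:

┌─────────────┬─────────────┐
│A ↓          │             │
│ ╷ ┌───────┐ └─┐ ╶─┐ ┌───┐ │
│ │↓│       │   │   │ │   │ │
├─┘ ├───┐ ╶─┴─╴ │ ╷ ├─┘ ╷ │ │
│↓ ↲│↱ ↓│       │ │ │   │ │ │
│ ╶─┘ ╷ │ ┌─────┴─┤ │ ┌─┤ │ │
│↳ → ↑│↓│ │       │ │ │ │ │ │
│ ╶─┬─┘ │ │ ┌───╴ │ │ │ │ │ │
│   │↓ ↲│ │ │     │ │ │ │ │ │
├─╴ │ ╶─┤ ╵ │ ╶───┘ │ ╵ │ │ │
│   │↳ ↓│   │       │   │ │ │
├───┴─╴ ├───┼─────╴ ├─╴ │ └─┤
│↓ ← ← ↲│↱ ↓│       │   │   │
│ ╶─────┤ ╷ └─────┬─┘ ┌─┼─╴ │
│↳ → → ↓│↑│↳ → → ↓│   │ │   │
│ ┌───┐ ╵ └───┬─╴ │ ┌─┘ │ ╷ │
│ │   │↳ ↑    │↓ ↲│ │  P│ │ │
├─┘ ╷ └─┬───╴ │ ╶─┤ └─┐ │ │ │
│   │   │     │↳ ↓│   │↑│ │ │
│ ┌─┴─╴ └─────┴─┐ ├─╴ │ │ │ │
│ │             │↓│   │↑│ │ │
│ └───┬───┬─┬─╴ │ │ ╶─┘ │ │ │
│     │   │ │   │↓│    ↑│ │ │
│ ┌─┐ │ ╷ │ │ ╶─┤ └───╴ │ │ │
│ │ │ │ │ │ │   │↳ → → ↑│ │ │
│ ╵ │ ╵ │ ╵ ├─╴ └───────┘ │ │
│   │   │   │             │ │
└───┴───┴───┴─────────────┴─┘

Path to Q:

┌─────────────┬─────────────┐
│A ↓          │             │
│ ╷ ┌───────┐ └─┐ ╶─┐ ┌───┐ │
│ │↓│       │   │   │ │   │ │
├─┘ ├───┐ ╶─┴─╴ │ ╷ ├─┘ ╷ │ │
│↓ ↲│↱ ↓│       │ │ │   │ │ │
│ ╶─┘ ╷ │ ┌─────┴─┤ │ ┌─┤ │ │
│↳ → ↑│↓│ │       │ │ │ │ │ │
│ ╶─┬─┘ │ │ ┌───╴ │ │ │ │ │ │
│   │↓ ↲│ │ │     │ │ │ │ │ │
├─╴ │ ╶─┤ ╵ │ ╶───┘ │ ╵ │ │ │
│   │↳ ↓│   │       │   │ │ │
├───┴─╴ ├───┼─────╴ ├─╴ │ └─┤
│↓ ← ← ↲│↱ ↓│       │   │   │
│ ╶─────┤ ╷ └─────┬─┘ ┌─┼─╴ │
│↳ → → ↓│↑│↳ Q    │   │ │   │
│ ┌───┐ ╵ └───┬─╴ │ ┌─┘ │ ╷ │
│ │   │↳ ↑    │   │ │   │ │ │
├─┘ ╷ └─┬───╴ │ ╶─┤ └─┐ │ │ │
│   │   │     │   │   │ │ │ │
│ ┌─┴─╴ └─────┴─┐ ├─╴ │ │ │ │
│ │             │ │   │ │ │ │
│ └───┬───┬─┬─╴ │ │ ╶─┘ │ │ │
│     │   │ │   │ │     │ │ │
│ ┌─┐ │ ╷ │ │ ╶─┤ └───╴ │ │ │
│ │ │ │ │ │ │   │       │ │ │
│ ╵ │ ╵ │ ╵ ├─╴ └───────┘ │ │
│   │   │   │             │ │
└───┴───┴───┴─────────────┴─┘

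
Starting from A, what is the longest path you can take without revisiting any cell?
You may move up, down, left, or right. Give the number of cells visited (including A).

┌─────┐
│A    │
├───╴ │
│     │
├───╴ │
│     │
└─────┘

Finding longest simple path using DFS:
Start: (0, 0)
Longest path visits 7 cells
Path: A → right → right → down → down → left → left

Solution:

┌─────┐
│A → ↓│
├───╴ │
│    ↓│
├───╴ │
│B ← ↲│
└─────┘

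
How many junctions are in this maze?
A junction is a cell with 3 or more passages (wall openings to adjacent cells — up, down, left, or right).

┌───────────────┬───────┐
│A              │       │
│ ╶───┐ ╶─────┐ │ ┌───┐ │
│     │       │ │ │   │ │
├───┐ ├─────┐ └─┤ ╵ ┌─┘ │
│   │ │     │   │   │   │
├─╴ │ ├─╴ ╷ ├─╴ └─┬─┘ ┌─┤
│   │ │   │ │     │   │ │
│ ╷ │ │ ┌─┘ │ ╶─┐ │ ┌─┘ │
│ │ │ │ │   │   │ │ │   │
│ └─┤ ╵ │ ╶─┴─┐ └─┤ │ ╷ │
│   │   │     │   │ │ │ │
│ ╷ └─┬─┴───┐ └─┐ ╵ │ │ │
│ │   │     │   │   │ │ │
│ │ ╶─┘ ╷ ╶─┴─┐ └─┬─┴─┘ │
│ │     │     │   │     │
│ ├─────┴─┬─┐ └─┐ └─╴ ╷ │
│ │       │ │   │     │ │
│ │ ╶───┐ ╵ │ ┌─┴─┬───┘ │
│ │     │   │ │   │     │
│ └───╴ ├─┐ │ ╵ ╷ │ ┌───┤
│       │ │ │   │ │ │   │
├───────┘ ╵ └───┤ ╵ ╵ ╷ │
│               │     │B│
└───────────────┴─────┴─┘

Checking each cell for number of passages:

Junctions found (3+ passages):
  (0, 3): 3 passages
  (2, 4): 3 passages
  (3, 1): 3 passages
  (3, 7): 3 passages
  (4, 11): 3 passages
  (5, 0): 3 passages
  (6, 1): 3 passages
  (6, 4): 3 passages
  (7, 10): 3 passages
  (7, 11): 3 passages
  (8, 6): 3 passages
  (9, 5): 3 passages
  (11, 4): 3 passages
  (11, 5): 3 passages
  (11, 9): 3 passages
Total junctions: 15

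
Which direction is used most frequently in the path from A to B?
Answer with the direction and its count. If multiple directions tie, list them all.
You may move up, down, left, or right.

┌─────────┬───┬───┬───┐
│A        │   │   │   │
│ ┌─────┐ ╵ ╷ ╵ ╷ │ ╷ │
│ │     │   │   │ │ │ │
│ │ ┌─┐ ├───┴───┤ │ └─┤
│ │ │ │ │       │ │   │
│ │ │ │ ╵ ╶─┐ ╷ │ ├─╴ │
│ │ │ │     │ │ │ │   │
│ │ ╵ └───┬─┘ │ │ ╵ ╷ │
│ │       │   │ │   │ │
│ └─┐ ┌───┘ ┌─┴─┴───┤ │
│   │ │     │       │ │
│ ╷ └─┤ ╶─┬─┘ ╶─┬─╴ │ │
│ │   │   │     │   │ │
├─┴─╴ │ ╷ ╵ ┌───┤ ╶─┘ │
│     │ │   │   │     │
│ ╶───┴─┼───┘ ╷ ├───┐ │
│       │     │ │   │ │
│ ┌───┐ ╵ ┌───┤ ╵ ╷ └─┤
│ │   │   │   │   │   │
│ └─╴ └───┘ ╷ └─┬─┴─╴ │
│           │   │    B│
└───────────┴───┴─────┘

Directions: down, down, down, down, down, right, down, right, down, left, left, down, right, right, right, down, right, up, right, right, up, right, down, down, right, up, right, down, right, down
Counts: {'down': 13, 'right': 12, 'left': 2, 'up': 3}
Most common: down (13 times)

Solution:

┌─────────┬───┬───┬───┐
│A        │   │   │   │
│ ┌─────┐ ╵ ╷ ╵ ╷ │ ╷ │
│↓│     │   │   │ │ │ │
│ │ ┌─┐ ├───┴───┤ │ └─┤
│↓│ │ │ │       │ │   │
│ │ │ │ ╵ ╶─┐ ╷ │ ├─╴ │
│↓│ │ │     │ │ │ │   │
│ │ ╵ └───┬─┘ │ │ ╵ ╷ │
│↓│       │   │ │   │ │
│ └─┐ ┌───┘ ┌─┴─┴───┤ │
│↳ ↓│ │     │       │ │
│ ╷ └─┤ ╶─┬─┘ ╶─┬─╴ │ │
│ │↳ ↓│   │     │   │ │
├─┴─╴ │ ╷ ╵ ┌───┤ ╶─┘ │
│↓ ← ↲│ │   │↱ ↓│     │
│ ╶───┴─┼───┘ ╷ ├───┐ │
│↳ → → ↓│↱ → ↑│↓│↱ ↓│ │
│ ┌───┐ ╵ ┌───┤ ╵ ╷ └─┤
│ │   │↳ ↑│   │↳ ↑│↳ ↓│
│ └─╴ └───┘ ╷ └─┬─┴─╴ │
│           │   │    B│
└───────────┴───┴─────┘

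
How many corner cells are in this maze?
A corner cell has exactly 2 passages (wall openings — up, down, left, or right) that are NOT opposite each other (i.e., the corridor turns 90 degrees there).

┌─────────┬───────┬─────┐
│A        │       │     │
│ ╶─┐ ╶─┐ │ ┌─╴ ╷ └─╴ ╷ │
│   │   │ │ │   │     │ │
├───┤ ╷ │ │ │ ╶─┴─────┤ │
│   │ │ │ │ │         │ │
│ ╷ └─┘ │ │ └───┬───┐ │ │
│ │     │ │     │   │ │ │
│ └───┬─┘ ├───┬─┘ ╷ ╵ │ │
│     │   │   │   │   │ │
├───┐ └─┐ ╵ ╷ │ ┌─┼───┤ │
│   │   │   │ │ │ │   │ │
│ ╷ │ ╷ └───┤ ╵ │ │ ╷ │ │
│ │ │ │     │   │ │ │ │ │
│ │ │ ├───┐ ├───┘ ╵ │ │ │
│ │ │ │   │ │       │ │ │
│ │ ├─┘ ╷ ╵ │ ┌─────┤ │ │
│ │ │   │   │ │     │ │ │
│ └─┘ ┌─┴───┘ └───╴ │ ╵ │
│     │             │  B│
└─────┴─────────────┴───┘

Counting corner cells (2 non-opposite passages):
Total corners: 53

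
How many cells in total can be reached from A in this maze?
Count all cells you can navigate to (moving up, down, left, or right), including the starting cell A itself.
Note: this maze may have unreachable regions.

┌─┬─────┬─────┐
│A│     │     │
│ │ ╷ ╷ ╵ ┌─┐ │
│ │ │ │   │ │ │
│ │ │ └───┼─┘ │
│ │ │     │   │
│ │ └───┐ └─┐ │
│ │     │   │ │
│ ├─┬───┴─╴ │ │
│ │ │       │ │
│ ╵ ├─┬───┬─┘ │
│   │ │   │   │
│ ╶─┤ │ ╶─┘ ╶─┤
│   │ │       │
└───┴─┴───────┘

Using BFS/flood-fill to find all reachable cells from A:
Maze size: 7 × 7 = 49 total cells
39 cell(s) are walled off and cannot be reached from A.
Reachable cells: 10

Reachable region (· marks reachable cells):

┌─┬─────┬─────┐
│A│     │     │
│ │ ╷ ╷ ╵ ┌─┐ │
│·│ │ │   │ │ │
│ │ │ └───┼─┘ │
│·│ │     │   │
│ │ └───┐ └─┐ │
│·│     │   │ │
│ ├─┬───┴─╴ │ │
│·│·│       │ │
│ ╵ ├─┬───┬─┘ │
│· ·│ │   │   │
│ ╶─┤ │ ╶─┘ ╶─┤
│· ·│ │       │
└───┴─┴───────┘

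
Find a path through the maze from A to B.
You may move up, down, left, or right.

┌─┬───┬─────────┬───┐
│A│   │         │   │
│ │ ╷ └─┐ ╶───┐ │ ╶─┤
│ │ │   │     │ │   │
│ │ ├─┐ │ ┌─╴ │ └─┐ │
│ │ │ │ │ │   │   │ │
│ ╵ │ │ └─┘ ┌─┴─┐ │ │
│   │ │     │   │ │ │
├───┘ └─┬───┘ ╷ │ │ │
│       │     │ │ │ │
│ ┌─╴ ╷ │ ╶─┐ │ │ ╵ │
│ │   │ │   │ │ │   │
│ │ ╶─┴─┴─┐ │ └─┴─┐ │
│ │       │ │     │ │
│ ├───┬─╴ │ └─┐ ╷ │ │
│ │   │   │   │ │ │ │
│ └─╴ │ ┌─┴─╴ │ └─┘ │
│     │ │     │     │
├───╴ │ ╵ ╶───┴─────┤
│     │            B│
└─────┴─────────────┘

Finding the shortest path through the maze:
Path length: 56 steps
Directions: down → down → down → right → up → up → up → right → down → right → down → down → right → right → up → right → up → left → left → up → right → right → right → down → down → right → down → down → down → right → down → down → down → left → left → up → up → left → up → up → left → left → down → right → down → down → right → down → left → left → down → right → right → right → right → right

Solution:

┌─┬───┬─────────┬───┐
│A│↱ ↓│  ↱ → → ↓│   │
│ │ ╷ └─┐ ╶───┐ │ ╶─┤
│↓│↑│↳ ↓│↑ ← ↰│↓│   │
│ │ ├─┐ │ ┌─╴ │ └─┐ │
│↓│↑│ │↓│ │↱ ↑│↳ ↓│ │
│ ╵ │ │ └─┘ ┌─┴─┐ │ │
│↳ ↑│ │↳ → ↑│   │↓│ │
├───┘ └─┬───┘ ╷ │ │ │
│       │↓ ← ↰│ │↓│ │
│ ┌─╴ ╷ │ ╶─┐ │ │ ╵ │
│ │   │ │↳ ↓│↑│ │↳ ↓│
│ │ ╶─┴─┴─┐ │ └─┴─┐ │
│ │       │↓│↑ ↰  │↓│
│ ├───┬─╴ │ └─┐ ╷ │ │
│ │   │   │↳ ↓│↑│ │↓│
│ └─╴ │ ┌─┴─╴ │ └─┘ │
│     │ │↓ ← ↲│↑ ← ↲│
├───╴ │ ╵ ╶───┴─────┤
│     │  ↳ → → → → B│
└─────┴─────────────┘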